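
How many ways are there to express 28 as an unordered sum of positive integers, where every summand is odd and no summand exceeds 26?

221

Enumerating by decreasing first part gives 221 partitions in all.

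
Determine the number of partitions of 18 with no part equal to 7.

329

Direct enumeration gives 329 partitions.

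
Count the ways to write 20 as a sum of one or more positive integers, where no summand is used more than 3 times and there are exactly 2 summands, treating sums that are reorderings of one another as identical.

10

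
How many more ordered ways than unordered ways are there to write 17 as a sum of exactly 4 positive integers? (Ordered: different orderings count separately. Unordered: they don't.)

Compositions: C(16,3) = 560.
Partitions of 17 into exactly 4 parts: 39.
Difference: 560 − 39 = 521.

521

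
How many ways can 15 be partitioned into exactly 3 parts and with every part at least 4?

3

Listing the qualifying partitions of 15:
4+4+7
4+5+6
5+5+5
Counting gives 3.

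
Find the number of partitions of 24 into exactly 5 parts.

Systematic enumeration (by largest part, then next-largest, …) yields 164.

164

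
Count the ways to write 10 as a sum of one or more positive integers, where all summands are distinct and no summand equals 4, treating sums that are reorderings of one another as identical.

The partitions of 10 that satisfy the conditions:
10
9,1
8,2
7,3
7,2,1
6,3,1
5,3,2

7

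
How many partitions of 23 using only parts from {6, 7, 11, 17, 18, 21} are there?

Enumerating:
6,17
6,6,11

2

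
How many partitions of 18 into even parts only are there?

There are too many to list fully; the first 12 (by largest part) are:
18
16 + 2
14 + 4
14 + 2 + 2
12 + 6
12 + 4 + 2
12 + 2 + 2 + 2
10 + 8
10 + 6 + 2
10 + 4 + 4
10 + 4 + 2 + 2
10 + 2 + 2 + 2 + 2
…and 18 more, for 30 total.

30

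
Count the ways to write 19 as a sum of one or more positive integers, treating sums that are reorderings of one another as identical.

There are 490 such partitions.

490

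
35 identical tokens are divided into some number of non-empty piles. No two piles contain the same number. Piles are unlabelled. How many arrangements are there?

Systematic enumeration (by largest part, then next-largest, …) yields 585.

585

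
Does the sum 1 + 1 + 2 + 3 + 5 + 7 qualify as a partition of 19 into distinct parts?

No

The parts sum to 19, and the condition 'all summands are distinct' is violated.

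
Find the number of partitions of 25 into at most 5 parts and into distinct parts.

137

There are 137 such partitions.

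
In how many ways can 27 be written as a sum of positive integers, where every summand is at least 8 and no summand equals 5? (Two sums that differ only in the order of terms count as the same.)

10

The partitions of 27 that satisfy the conditions:
27
19 + 8
18 + 9
17 + 10
16 + 11
15 + 12
14 + 13
11 + 8 + 8
10 + 9 + 8
9 + 9 + 9
That's 10 in total.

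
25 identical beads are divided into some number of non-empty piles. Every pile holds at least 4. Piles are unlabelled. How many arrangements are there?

A partial list (first 12 by largest part):
25
21 + 4
20 + 5
19 + 6
18 + 7
17 + 8
17 + 4 + 4
16 + 9
16 + 5 + 4
15 + 10
15 + 6 + 4
15 + 5 + 5
…and 45 more, for 57 total.

57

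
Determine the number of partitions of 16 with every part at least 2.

55

A partial list (first 12 by largest part):
16
14 + 2
13 + 3
12 + 4
12 + 2 + 2
11 + 5
11 + 3 + 2
10 + 6
10 + 4 + 2
10 + 3 + 3
10 + 2 + 2 + 2
9 + 7
…and 43 more, for 55 total.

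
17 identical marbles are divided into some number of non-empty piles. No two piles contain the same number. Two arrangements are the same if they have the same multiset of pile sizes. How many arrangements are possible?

There are too many to list fully; the first 12 (by largest part) are:
17
16+1
15+2
14+3
14+2+1
13+4
13+3+1
12+5
12+4+1
12+3+2
11+6
11+5+1
…and 26 more, for 38 total.

38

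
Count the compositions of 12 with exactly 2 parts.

Place 1 bars in the 11 internal gaps of a row of 12 dots: C(11,1) = 11.

11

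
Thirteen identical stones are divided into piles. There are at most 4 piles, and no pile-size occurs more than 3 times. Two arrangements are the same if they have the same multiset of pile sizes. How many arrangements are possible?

39

A partial list (first 12 by largest part):
13
12 + 1
11 + 2
11 + 1 + 1
10 + 3
10 + 2 + 1
10 + 1 + 1 + 1
9 + 4
9 + 3 + 1
9 + 2 + 2
9 + 2 + 1 + 1
8 + 5
…and 27 more, for 39 total.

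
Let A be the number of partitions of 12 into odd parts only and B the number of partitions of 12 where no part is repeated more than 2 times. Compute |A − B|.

21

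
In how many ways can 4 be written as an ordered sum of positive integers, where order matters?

8

Each of the 3 gaps between 4 units is either a break or not: 2^3 = 8.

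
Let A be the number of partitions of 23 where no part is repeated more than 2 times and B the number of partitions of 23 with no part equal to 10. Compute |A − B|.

Partitions of 23 where no part is repeated more than 2 times: 355.
Partitions of 23 with no part equal to 10: 1154.
|355 − 1154| = 799.

799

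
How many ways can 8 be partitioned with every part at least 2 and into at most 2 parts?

4

The partitions of 8 that satisfy the conditions:
8
6+2
5+3
4+4
That's 4 in total.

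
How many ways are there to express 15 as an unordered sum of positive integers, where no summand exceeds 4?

54

A partial list (first 12 by largest part):
3, 4, 4, 4
1, 2, 4, 4, 4
1, 1, 1, 4, 4, 4
1, 3, 3, 4, 4
2, 2, 3, 4, 4
1, 1, 2, 3, 4, 4
1, 1, 1, 1, 3, 4, 4
1, 2, 2, 2, 4, 4
1, 1, 1, 2, 2, 4, 4
1, 1, 1, 1, 1, 2, 4, 4
1, 1, 1, 1, 1, 1, 1, 4, 4
2, 3, 3, 3, 4
…and 42 more, for 54 total.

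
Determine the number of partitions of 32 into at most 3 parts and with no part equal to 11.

Systematic enumeration (by largest part, then next-largest, …) yields 91.

91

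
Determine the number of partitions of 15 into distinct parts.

There are too many to list fully; the first 12 (by largest part) are:
15
14 + 1
13 + 2
12 + 3
12 + 2 + 1
11 + 4
11 + 3 + 1
10 + 5
10 + 4 + 1
10 + 3 + 2
9 + 6
9 + 5 + 1
…and 15 more, for 27 total.

27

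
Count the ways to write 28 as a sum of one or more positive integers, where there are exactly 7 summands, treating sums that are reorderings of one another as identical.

436

Systematic enumeration (by largest part, then next-largest, …) yields 436.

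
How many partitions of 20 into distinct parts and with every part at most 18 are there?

There are too many to list fully; the first 12 (by largest part) are:
18+2
17+3
17+2+1
16+4
16+3+1
15+5
15+4+1
15+3+2
14+6
14+5+1
14+4+2
14+3+2+1
…and 50 more, for 62 total.

62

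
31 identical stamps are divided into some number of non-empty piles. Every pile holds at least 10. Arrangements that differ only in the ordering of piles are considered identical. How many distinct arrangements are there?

Enumerating:
31
10,21
11,20
12,19
13,18
14,17
15,16
10,10,11
Counting gives 8.

8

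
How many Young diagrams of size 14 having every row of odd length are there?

22

Enumerating:
13,1
11,3
11,1,1,1
9,5
9,3,1,1
9,1,1,1,1,1
7,7
7,5,1,1
7,3,3,1
7,3,1,1,1,1
7,1,1,1,1,1,1,1
5,5,3,1
5,5,1,1,1,1
5,3,3,3
5,3,3,1,1,1
5,3,1,1,1,1,1,1
5,1,1,1,1,1,1,1,1,1
3,3,3,3,1,1
3,3,3,1,1,1,1,1
3,3,1,1,1,1,1,1,1,1
3,1,1,1,1,1,1,1,1,1,1,1
1,1,1,1,1,1,1,1,1,1,1,1,1,1
Counting gives 22.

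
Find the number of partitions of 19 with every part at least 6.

The partitions of 19 that satisfy the conditions:
19
6+13
7+12
8+11
9+10
6+6+7
That's 6 in total.

6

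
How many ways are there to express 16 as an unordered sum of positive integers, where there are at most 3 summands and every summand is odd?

4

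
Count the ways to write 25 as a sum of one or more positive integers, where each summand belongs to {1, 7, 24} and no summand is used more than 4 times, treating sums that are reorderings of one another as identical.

2

Listing the qualifying partitions of 25:
24+1
7+7+7+1+1+1+1
Counting gives 2.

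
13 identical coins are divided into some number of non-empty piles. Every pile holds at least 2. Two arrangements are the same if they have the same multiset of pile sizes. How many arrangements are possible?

24

Enumerating:
13
11, 2
10, 3
9, 4
9, 2, 2
8, 5
8, 3, 2
7, 6
7, 4, 2
7, 3, 3
7, 2, 2, 2
6, 5, 2
6, 4, 3
6, 3, 2, 2
5, 5, 3
5, 4, 4
5, 4, 2, 2
5, 3, 3, 2
5, 2, 2, 2, 2
4, 4, 3, 2
4, 3, 3, 3
4, 3, 2, 2, 2
3, 3, 3, 2, 2
3, 2, 2, 2, 2, 2
Counting gives 24.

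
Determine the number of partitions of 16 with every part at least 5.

6

Listing the qualifying partitions of 16:
16
11+5
10+6
9+7
8+8
6+5+5
Counting gives 6.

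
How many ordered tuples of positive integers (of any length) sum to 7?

64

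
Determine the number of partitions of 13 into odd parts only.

Enumerating:
13
11,1,1
9,3,1
9,1,1,1,1
7,5,1
7,3,3
7,3,1,1,1
7,1,1,1,1,1,1
5,5,3
5,5,1,1,1
5,3,3,1,1
5,3,1,1,1,1,1
5,1,1,1,1,1,1,1,1
3,3,3,3,1
3,3,3,1,1,1,1
3,3,1,1,1,1,1,1,1
3,1,1,1,1,1,1,1,1,1,1
1,1,1,1,1,1,1,1,1,1,1,1,1

18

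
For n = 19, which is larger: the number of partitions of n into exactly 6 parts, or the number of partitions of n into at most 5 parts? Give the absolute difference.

93

Partitions of 19 into exactly 6 parts: 71.
Partitions of 19 into at most 5 parts: 164.
|71 − 164| = 93.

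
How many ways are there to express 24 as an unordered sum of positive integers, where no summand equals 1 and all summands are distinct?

66

There are too many to list fully; the first 12 (by largest part) are:
24
22+2
21+3
20+4
19+5
19+3+2
18+6
18+4+2
17+7
17+5+2
17+4+3
16+8
…and 54 more, for 66 total.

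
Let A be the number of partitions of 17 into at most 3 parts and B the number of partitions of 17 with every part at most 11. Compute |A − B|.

245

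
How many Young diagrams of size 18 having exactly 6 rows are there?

58

A partial list (first 12 by largest part):
13+1+1+1+1+1
12+2+1+1+1+1
11+3+1+1+1+1
11+2+2+1+1+1
10+4+1+1+1+1
10+3+2+1+1+1
10+2+2+2+1+1
9+5+1+1+1+1
9+4+2+1+1+1
9+3+3+1+1+1
9+3+2+2+1+1
9+2+2+2+2+1
…and 46 more, for 58 total.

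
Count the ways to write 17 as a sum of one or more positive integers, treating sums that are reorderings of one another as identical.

A full systematic count gives 297.

297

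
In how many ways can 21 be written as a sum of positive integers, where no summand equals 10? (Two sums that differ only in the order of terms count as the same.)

736

Enumerating by decreasing first part gives 736 partitions in all.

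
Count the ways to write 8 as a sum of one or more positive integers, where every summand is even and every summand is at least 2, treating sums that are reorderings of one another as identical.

Listing the qualifying partitions of 8:
8
6+2
4+4
4+2+2
2+2+2+2
That's 5 in total.

5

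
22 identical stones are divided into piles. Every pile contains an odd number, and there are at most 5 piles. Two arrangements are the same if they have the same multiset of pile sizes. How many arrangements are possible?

24

The partitions of 22 that satisfy the conditions:
21 + 1
19 + 3
19 + 1 + 1 + 1
17 + 5
17 + 3 + 1 + 1
15 + 7
15 + 5 + 1 + 1
15 + 3 + 3 + 1
13 + 9
13 + 7 + 1 + 1
13 + 5 + 3 + 1
13 + 3 + 3 + 3
11 + 11
11 + 9 + 1 + 1
11 + 7 + 3 + 1
11 + 5 + 5 + 1
11 + 5 + 3 + 3
9 + 9 + 3 + 1
9 + 7 + 5 + 1
9 + 7 + 3 + 3
9 + 5 + 5 + 3
7 + 7 + 7 + 1
7 + 7 + 5 + 3
7 + 5 + 5 + 5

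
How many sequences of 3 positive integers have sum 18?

136

Equivalently, choose which 2 of the 17 gaps become plus signs: C(17,2) = 136.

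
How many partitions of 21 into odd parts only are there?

A full systematic count gives 76.

76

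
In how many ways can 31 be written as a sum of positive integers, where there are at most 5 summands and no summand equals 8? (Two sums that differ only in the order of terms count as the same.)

A full systematic count gives 598.

598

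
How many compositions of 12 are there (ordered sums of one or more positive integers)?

There are 11 gaps and each independently is a cut or not, giving 2^11 = 2048.

2048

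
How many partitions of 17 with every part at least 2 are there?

66

There are too many to list fully; the first 12 (by largest part) are:
17
15 + 2
14 + 3
13 + 4
13 + 2 + 2
12 + 5
12 + 3 + 2
11 + 6
11 + 4 + 2
11 + 3 + 3
11 + 2 + 2 + 2
10 + 7
…and 54 more, for 66 total.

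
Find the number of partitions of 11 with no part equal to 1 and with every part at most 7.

The partitions of 11 that satisfy the conditions:
4 + 7
2 + 2 + 7
5 + 6
2 + 3 + 6
2 + 4 + 5
3 + 3 + 5
2 + 2 + 2 + 5
3 + 4 + 4
2 + 2 + 3 + 4
2 + 3 + 3 + 3
2 + 2 + 2 + 2 + 3

11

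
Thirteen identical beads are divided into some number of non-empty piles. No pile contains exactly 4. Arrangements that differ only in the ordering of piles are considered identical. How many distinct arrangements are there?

71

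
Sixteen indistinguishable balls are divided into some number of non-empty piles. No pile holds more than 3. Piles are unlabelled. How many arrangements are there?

30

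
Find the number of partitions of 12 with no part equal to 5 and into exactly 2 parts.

Enumerating:
11 + 1
10 + 2
9 + 3
8 + 4
6 + 6

5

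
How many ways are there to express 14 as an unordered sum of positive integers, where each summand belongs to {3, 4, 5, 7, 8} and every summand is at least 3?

Listing the qualifying partitions of 14:
8,3,3
7,7
7,4,3
5,5,4
5,3,3,3
4,4,3,3

6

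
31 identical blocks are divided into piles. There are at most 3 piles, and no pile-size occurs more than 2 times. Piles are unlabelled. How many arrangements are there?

Systematic enumeration (by largest part, then next-largest, …) yields 96.

96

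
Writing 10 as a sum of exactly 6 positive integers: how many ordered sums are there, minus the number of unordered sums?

121

Ordered (compositions into 6 parts): C(9,5) = 126.
Unordered (partitions into 6 parts): 5.
Difference: 126 − 5 = 121.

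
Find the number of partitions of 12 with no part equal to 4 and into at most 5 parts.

32

There are too many to list fully; the first 12 (by largest part) are:
12
11, 1
10, 2
10, 1, 1
9, 3
9, 2, 1
9, 1, 1, 1
8, 3, 1
8, 2, 2
8, 2, 1, 1
8, 1, 1, 1, 1
7, 5
…and 20 more, for 32 total.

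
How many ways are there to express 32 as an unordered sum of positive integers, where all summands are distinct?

390

There are 390 such partitions.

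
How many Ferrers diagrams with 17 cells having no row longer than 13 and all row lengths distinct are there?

33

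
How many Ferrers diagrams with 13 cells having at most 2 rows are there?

The partitions of 13 that satisfy the conditions:
13
1, 12
2, 11
3, 10
4, 9
5, 8
6, 7
Counting gives 7.

7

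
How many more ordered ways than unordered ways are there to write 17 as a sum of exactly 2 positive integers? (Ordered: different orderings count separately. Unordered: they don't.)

Ordered (compositions into 2 parts): C(16,1) = 16.
Unordered (partitions into 2 parts): 8.
Difference: 16 − 8 = 8.

8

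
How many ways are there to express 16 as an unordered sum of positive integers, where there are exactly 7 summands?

There are too many to list fully; the first 12 (by largest part) are:
10+1+1+1+1+1+1
9+2+1+1+1+1+1
8+3+1+1+1+1+1
8+2+2+1+1+1+1
7+4+1+1+1+1+1
7+3+2+1+1+1+1
7+2+2+2+1+1+1
6+5+1+1+1+1+1
6+4+2+1+1+1+1
6+3+3+1+1+1+1
6+3+2+2+1+1+1
6+2+2+2+2+1+1
…and 16 more, for 28 total.

28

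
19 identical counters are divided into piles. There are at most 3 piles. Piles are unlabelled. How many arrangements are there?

There are too many to list fully; the first 12 (by largest part) are:
19
1+18
2+17
1+1+17
3+16
1+2+16
4+15
1+3+15
2+2+15
5+14
1+4+14
2+3+14
…and 28 more, for 40 total.

40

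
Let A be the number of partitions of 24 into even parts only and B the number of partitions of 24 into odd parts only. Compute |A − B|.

45

Partitions of 24 into even parts only: 77.
Partitions of 24 into odd parts only: 122.
|77 − 122| = 45.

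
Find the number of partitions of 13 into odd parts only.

18

Listing the qualifying partitions of 13:
13
11 + 1 + 1
9 + 3 + 1
9 + 1 + 1 + 1 + 1
7 + 5 + 1
7 + 3 + 3
7 + 3 + 1 + 1 + 1
7 + 1 + 1 + 1 + 1 + 1 + 1
5 + 5 + 3
5 + 5 + 1 + 1 + 1
5 + 3 + 3 + 1 + 1
5 + 3 + 1 + 1 + 1 + 1 + 1
5 + 1 + 1 + 1 + 1 + 1 + 1 + 1 + 1
3 + 3 + 3 + 3 + 1
3 + 3 + 3 + 1 + 1 + 1 + 1
3 + 3 + 1 + 1 + 1 + 1 + 1 + 1 + 1
3 + 1 + 1 + 1 + 1 + 1 + 1 + 1 + 1 + 1 + 1
1 + 1 + 1 + 1 + 1 + 1 + 1 + 1 + 1 + 1 + 1 + 1 + 1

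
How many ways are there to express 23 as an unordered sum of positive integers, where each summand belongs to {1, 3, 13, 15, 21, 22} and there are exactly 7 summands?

The partitions of 23 that satisfy the conditions:
15 + 3 + 1 + 1 + 1 + 1 + 1
13 + 3 + 3 + 1 + 1 + 1 + 1

2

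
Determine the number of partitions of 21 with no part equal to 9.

715

Enumerating by decreasing first part gives 715 partitions in all.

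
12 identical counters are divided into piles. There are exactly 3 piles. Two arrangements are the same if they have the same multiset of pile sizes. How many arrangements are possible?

12

The partitions of 12 that satisfy the conditions:
1+1+10
1+2+9
1+3+8
2+2+8
1+4+7
2+3+7
1+5+6
2+4+6
3+3+6
2+5+5
3+4+5
4+4+4
Counting gives 12.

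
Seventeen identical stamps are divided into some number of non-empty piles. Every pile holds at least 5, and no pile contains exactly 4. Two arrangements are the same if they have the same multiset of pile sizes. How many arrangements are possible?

Enumerating:
17
12, 5
11, 6
10, 7
9, 8
7, 5, 5
6, 6, 5

7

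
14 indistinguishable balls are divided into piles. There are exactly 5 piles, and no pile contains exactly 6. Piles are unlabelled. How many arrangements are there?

Enumerating:
10,1,1,1,1
9,2,1,1,1
8,3,1,1,1
8,2,2,1,1
7,4,1,1,1
7,3,2,1,1
7,2,2,2,1
5,5,2,1,1
5,4,3,1,1
5,4,2,2,1
5,3,3,2,1
5,3,2,2,2
4,4,4,1,1
4,4,3,2,1
4,4,2,2,2
4,3,3,3,1
4,3,3,2,2
3,3,3,3,2

18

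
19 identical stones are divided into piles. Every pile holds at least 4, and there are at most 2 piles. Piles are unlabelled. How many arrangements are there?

The partitions of 19 that satisfy the conditions:
19
15, 4
14, 5
13, 6
12, 7
11, 8
10, 9
Counting gives 7.

7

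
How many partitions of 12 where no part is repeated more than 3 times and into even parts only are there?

The partitions of 12 that satisfy the conditions:
12
10,2
8,4
8,2,2
6,6
6,4,2
6,2,2,2
4,4,4
4,4,2,2
That's 9 in total.

9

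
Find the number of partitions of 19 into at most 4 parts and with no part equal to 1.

There are too many to list fully; the first 12 (by largest part) are:
19
17, 2
16, 3
15, 4
15, 2, 2
14, 5
14, 3, 2
13, 6
13, 4, 2
13, 3, 3
13, 2, 2, 2
12, 7
…and 45 more, for 57 total.

57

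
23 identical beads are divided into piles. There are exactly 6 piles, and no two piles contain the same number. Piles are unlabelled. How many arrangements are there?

2

Listing the qualifying partitions of 23:
1 + 2 + 3 + 4 + 5 + 8
1 + 2 + 3 + 4 + 6 + 7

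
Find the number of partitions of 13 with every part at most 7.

Enumerating by decreasing first part gives 82 partitions in all.

82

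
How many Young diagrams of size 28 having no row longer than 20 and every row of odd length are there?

211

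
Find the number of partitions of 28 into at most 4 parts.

249

A full systematic count gives 249.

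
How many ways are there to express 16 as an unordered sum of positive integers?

Enumerating by decreasing first part gives 231 partitions in all.

231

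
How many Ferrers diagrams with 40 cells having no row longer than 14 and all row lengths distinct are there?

Counting exhaustively, 302 partitions satisfy the conditions.

302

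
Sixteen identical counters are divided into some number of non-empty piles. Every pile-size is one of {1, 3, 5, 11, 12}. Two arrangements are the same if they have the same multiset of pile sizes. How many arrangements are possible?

19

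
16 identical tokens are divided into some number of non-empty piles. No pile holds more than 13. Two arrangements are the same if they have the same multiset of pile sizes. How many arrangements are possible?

227

There are 227 such partitions.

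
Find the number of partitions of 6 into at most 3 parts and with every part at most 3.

Enumerating:
3,3
3,2,1
2,2,2

3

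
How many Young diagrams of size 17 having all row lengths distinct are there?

38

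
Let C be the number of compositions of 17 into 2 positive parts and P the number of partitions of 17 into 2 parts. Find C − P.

8

Compositions: C(16,1) = 16.
Partitions of 17 into exactly 2 parts: 8.
Difference: 16 − 8 = 8.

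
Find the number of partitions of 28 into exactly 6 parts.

Enumerating by decreasing first part gives 391 partitions in all.

391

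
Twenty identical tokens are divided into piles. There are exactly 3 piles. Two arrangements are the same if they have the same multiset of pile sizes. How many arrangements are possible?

33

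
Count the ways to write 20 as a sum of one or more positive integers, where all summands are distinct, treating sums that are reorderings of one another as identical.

64

A partial list (first 12 by largest part):
20
19,1
18,2
17,3
17,2,1
16,4
16,3,1
15,5
15,4,1
15,3,2
14,6
14,5,1
…and 52 more, for 64 total.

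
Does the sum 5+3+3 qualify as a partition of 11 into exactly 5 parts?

The parts sum to 11, and the condition 'there are exactly 5 summands' is violated.

No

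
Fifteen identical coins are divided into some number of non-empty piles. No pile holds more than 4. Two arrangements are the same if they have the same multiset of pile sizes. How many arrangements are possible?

A partial list (first 12 by largest part):
3,4,4,4
1,2,4,4,4
1,1,1,4,4,4
1,3,3,4,4
2,2,3,4,4
1,1,2,3,4,4
1,1,1,1,3,4,4
1,2,2,2,4,4
1,1,1,2,2,4,4
1,1,1,1,1,2,4,4
1,1,1,1,1,1,1,4,4
2,3,3,3,4
…and 42 more, for 54 total.

54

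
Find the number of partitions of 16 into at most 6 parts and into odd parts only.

Listing the qualifying partitions of 16:
15,1
13,3
13,1,1,1
11,5
11,3,1,1
11,1,1,1,1,1
9,7
9,5,1,1
9,3,3,1
9,3,1,1,1,1
7,7,1,1
7,5,3,1
7,5,1,1,1,1
7,3,3,3
7,3,3,1,1,1
5,5,5,1
5,5,3,3
5,5,3,1,1,1
5,3,3,3,1,1
3,3,3,3,3,1

20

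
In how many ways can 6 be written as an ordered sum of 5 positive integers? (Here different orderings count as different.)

5

By stars and bars with positive parts, the count is C(5,4) = 5.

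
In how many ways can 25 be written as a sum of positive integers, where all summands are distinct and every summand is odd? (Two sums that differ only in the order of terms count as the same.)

Listing the qualifying partitions of 25:
25
21,3,1
19,5,1
17,7,1
17,5,3
15,9,1
15,7,3
13,11,1
13,9,3
13,7,5
11,9,5
9,7,5,3,1

12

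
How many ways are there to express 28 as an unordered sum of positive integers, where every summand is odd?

222

A full systematic count gives 222.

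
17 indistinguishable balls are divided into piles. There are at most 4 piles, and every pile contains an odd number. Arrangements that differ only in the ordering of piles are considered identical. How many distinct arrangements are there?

9

Enumerating:
17
15 + 1 + 1
13 + 3 + 1
11 + 5 + 1
11 + 3 + 3
9 + 7 + 1
9 + 5 + 3
7 + 7 + 3
7 + 5 + 5
That's 9 in total.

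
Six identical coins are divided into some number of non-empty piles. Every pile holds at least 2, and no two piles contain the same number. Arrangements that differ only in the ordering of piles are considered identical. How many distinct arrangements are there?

2

Listing the qualifying partitions of 6:
6
4,2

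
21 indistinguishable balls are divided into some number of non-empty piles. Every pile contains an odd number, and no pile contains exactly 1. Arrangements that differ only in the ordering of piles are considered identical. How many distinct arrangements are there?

12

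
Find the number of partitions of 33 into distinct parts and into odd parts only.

Enumerating:
33
1+3+29
1+5+27
1+7+25
3+5+25
1+9+23
3+7+23
1+11+21
3+9+21
5+7+21
1+13+19
3+11+19
5+9+19
1+15+17
3+13+17
5+11+17
7+9+17
1+3+5+7+17
5+13+15
7+11+15
1+3+5+9+15
9+11+13
1+3+5+11+13
1+3+7+9+13
1+5+7+9+11

25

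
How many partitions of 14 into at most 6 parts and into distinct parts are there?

22

The partitions of 14 that satisfy the conditions:
14
13 + 1
12 + 2
11 + 3
11 + 2 + 1
10 + 4
10 + 3 + 1
9 + 5
9 + 4 + 1
9 + 3 + 2
8 + 6
8 + 5 + 1
8 + 4 + 2
8 + 3 + 2 + 1
7 + 6 + 1
7 + 5 + 2
7 + 4 + 3
7 + 4 + 2 + 1
6 + 5 + 3
6 + 5 + 2 + 1
6 + 4 + 3 + 1
5 + 4 + 3 + 2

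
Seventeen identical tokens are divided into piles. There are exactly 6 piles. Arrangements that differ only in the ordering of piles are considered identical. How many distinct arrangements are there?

A partial list (first 12 by largest part):
1,1,1,1,1,12
1,1,1,1,2,11
1,1,1,1,3,10
1,1,1,2,2,10
1,1,1,1,4,9
1,1,1,2,3,9
1,1,2,2,2,9
1,1,1,1,5,8
1,1,1,2,4,8
1,1,1,3,3,8
1,1,2,2,3,8
1,2,2,2,2,8
…and 32 more, for 44 total.

44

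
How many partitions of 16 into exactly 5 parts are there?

There are too many to list fully; the first 12 (by largest part) are:
12 + 1 + 1 + 1 + 1
11 + 2 + 1 + 1 + 1
10 + 3 + 1 + 1 + 1
10 + 2 + 2 + 1 + 1
9 + 4 + 1 + 1 + 1
9 + 3 + 2 + 1 + 1
9 + 2 + 2 + 2 + 1
8 + 5 + 1 + 1 + 1
8 + 4 + 2 + 1 + 1
8 + 3 + 3 + 1 + 1
8 + 3 + 2 + 2 + 1
8 + 2 + 2 + 2 + 2
…and 25 more, for 37 total.

37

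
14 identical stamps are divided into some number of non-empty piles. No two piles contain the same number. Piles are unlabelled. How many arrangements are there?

Listing the qualifying partitions of 14:
14
1,13
2,12
3,11
1,2,11
4,10
1,3,10
5,9
1,4,9
2,3,9
6,8
1,5,8
2,4,8
1,2,3,8
1,6,7
2,5,7
3,4,7
1,2,4,7
3,5,6
1,2,5,6
1,3,4,6
2,3,4,5

22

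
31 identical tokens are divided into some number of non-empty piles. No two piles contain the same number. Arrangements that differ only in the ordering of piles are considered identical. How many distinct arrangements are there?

Systematic enumeration (by largest part, then next-largest, …) yields 340.

340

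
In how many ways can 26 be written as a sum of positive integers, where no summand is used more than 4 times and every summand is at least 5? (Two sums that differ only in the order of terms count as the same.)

There are too many to list fully; the first 12 (by largest part) are:
26
21 + 5
20 + 6
19 + 7
18 + 8
17 + 9
16 + 10
16 + 5 + 5
15 + 11
15 + 6 + 5
14 + 12
14 + 7 + 5
…and 24 more, for 36 total.

36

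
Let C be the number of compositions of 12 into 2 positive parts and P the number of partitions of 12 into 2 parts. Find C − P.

Ordered (compositions into 2 parts): C(11,1) = 11.
Partitions of 12 into exactly 2 parts: 6.
Difference: 11 − 6 = 5.

5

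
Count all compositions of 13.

4096

Each of the 12 gaps between 13 units is either a break or not: 2^12 = 4096.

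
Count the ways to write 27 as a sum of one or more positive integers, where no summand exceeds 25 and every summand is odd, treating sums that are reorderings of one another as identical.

191

Systematic enumeration (by largest part, then next-largest, …) yields 191.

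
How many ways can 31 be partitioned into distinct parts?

340

A full systematic count gives 340.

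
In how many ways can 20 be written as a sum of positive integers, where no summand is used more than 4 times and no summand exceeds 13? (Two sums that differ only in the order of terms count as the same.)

Direct enumeration gives 381 partitions.

381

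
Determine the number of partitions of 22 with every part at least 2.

210

Systematic enumeration (by largest part, then next-largest, …) yields 210.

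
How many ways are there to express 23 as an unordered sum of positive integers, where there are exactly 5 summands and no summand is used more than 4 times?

Counting exhaustively, 141 partitions satisfy the conditions.

141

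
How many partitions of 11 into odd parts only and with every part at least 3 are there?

Listing the qualifying partitions of 11:
11
3, 3, 5
Counting gives 2.

2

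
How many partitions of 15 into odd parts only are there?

There are too many to list fully; the first 12 (by largest part) are:
15
13 + 1 + 1
11 + 3 + 1
11 + 1 + 1 + 1 + 1
9 + 5 + 1
9 + 3 + 3
9 + 3 + 1 + 1 + 1
9 + 1 + 1 + 1 + 1 + 1 + 1
7 + 7 + 1
7 + 5 + 3
7 + 5 + 1 + 1 + 1
7 + 3 + 3 + 1 + 1
…and 15 more, for 27 total.

27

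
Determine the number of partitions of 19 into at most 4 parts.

94

A full systematic count gives 94.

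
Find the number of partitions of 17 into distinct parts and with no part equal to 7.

30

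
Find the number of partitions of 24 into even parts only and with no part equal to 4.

35

There are too many to list fully; the first 12 (by largest part) are:
24
22, 2
20, 2, 2
18, 6
18, 2, 2, 2
16, 8
16, 6, 2
16, 2, 2, 2, 2
14, 10
14, 8, 2
14, 6, 2, 2
14, 2, 2, 2, 2, 2
…and 23 more, for 35 total.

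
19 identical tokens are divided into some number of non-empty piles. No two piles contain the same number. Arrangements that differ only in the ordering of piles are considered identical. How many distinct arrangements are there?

54

A partial list (first 12 by largest part):
19
18+1
17+2
16+3
16+2+1
15+4
15+3+1
14+5
14+4+1
14+3+2
13+6
13+5+1
…and 42 more, for 54 total.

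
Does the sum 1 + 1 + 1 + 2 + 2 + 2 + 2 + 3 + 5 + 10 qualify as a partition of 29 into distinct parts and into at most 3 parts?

No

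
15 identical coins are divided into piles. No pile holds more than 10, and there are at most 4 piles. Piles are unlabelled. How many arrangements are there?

43

A partial list (first 12 by largest part):
5+10
1+4+10
2+3+10
1+1+3+10
1+2+2+10
6+9
1+5+9
2+4+9
1+1+4+9
3+3+9
1+2+3+9
2+2+2+9
…and 31 more, for 43 total.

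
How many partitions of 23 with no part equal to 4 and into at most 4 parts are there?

Direct enumeration gives 110 partitions.

110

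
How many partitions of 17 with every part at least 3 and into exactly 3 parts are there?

The partitions of 17 that satisfy the conditions:
11 + 3 + 3
10 + 4 + 3
9 + 5 + 3
9 + 4 + 4
8 + 6 + 3
8 + 5 + 4
7 + 7 + 3
7 + 6 + 4
7 + 5 + 5
6 + 6 + 5

10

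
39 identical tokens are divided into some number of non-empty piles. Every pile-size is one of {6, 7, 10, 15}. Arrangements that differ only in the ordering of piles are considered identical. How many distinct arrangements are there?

4

The partitions of 39 that satisfy the conditions:
15 + 10 + 7 + 7
15 + 6 + 6 + 6 + 6
10 + 10 + 7 + 6 + 6
7 + 7 + 7 + 6 + 6 + 6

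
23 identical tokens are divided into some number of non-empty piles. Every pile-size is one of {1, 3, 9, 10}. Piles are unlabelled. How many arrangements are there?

24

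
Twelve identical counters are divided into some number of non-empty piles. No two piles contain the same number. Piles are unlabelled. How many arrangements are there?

The partitions of 12 that satisfy the conditions:
12
11 + 1
10 + 2
9 + 3
9 + 2 + 1
8 + 4
8 + 3 + 1
7 + 5
7 + 4 + 1
7 + 3 + 2
6 + 5 + 1
6 + 4 + 2
6 + 3 + 2 + 1
5 + 4 + 3
5 + 4 + 2 + 1

15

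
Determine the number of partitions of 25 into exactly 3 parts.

There are too many to list fully; the first 12 (by largest part) are:
1,1,23
1,2,22
1,3,21
2,2,21
1,4,20
2,3,20
1,5,19
2,4,19
3,3,19
1,6,18
2,5,18
3,4,18
…and 40 more, for 52 total.

52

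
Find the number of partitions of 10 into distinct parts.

The partitions of 10 that satisfy the conditions:
10
1, 9
2, 8
3, 7
1, 2, 7
4, 6
1, 3, 6
1, 4, 5
2, 3, 5
1, 2, 3, 4

10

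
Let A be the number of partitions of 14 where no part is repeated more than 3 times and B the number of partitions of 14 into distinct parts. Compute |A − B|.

60

Partitions of 14 where no part is repeated more than 3 times: 82.
Partitions of 14 into distinct parts: 22.
|82 − 22| = 60.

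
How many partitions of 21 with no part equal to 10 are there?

736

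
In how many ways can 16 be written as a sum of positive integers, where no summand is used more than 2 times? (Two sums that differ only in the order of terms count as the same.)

89

There are 89 such partitions.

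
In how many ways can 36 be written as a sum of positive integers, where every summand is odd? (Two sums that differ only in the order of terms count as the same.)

668

Direct enumeration gives 668 partitions.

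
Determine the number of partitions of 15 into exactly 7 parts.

21

Enumerating:
9+1+1+1+1+1+1
8+2+1+1+1+1+1
7+3+1+1+1+1+1
7+2+2+1+1+1+1
6+4+1+1+1+1+1
6+3+2+1+1+1+1
6+2+2+2+1+1+1
5+5+1+1+1+1+1
5+4+2+1+1+1+1
5+3+3+1+1+1+1
5+3+2+2+1+1+1
5+2+2+2+2+1+1
4+4+3+1+1+1+1
4+4+2+2+1+1+1
4+3+3+2+1+1+1
4+3+2+2+2+1+1
4+2+2+2+2+2+1
3+3+3+3+1+1+1
3+3+3+2+2+1+1
3+3+2+2+2+2+1
3+2+2+2+2+2+2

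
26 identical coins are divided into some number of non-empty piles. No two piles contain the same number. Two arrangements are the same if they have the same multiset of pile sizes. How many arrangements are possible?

165

There are 165 such partitions.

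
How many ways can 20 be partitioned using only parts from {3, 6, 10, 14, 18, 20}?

Enumerating:
20
14 + 6
14 + 3 + 3
10 + 10

4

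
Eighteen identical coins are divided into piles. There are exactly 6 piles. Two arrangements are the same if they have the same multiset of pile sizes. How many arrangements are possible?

58

A partial list (first 12 by largest part):
13, 1, 1, 1, 1, 1
12, 2, 1, 1, 1, 1
11, 3, 1, 1, 1, 1
11, 2, 2, 1, 1, 1
10, 4, 1, 1, 1, 1
10, 3, 2, 1, 1, 1
10, 2, 2, 2, 1, 1
9, 5, 1, 1, 1, 1
9, 4, 2, 1, 1, 1
9, 3, 3, 1, 1, 1
9, 3, 2, 2, 1, 1
9, 2, 2, 2, 2, 1
…and 46 more, for 58 total.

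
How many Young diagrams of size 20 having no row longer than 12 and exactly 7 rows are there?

80

Counting exhaustively, 80 partitions satisfy the conditions.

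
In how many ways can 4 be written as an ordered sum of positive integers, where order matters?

8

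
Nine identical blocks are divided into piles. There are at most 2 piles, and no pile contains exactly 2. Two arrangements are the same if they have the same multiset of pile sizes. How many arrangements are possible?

4

The partitions of 9 that satisfy the conditions:
9
8,1
6,3
5,4
That's 4 in total.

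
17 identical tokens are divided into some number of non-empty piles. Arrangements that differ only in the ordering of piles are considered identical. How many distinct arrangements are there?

297

There are 297 such partitions.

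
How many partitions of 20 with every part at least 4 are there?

24

Listing the qualifying partitions of 20:
20
16 + 4
15 + 5
14 + 6
13 + 7
12 + 8
12 + 4 + 4
11 + 9
11 + 5 + 4
10 + 10
10 + 6 + 4
10 + 5 + 5
9 + 7 + 4
9 + 6 + 5
8 + 8 + 4
8 + 7 + 5
8 + 6 + 6
8 + 4 + 4 + 4
7 + 7 + 6
7 + 5 + 4 + 4
6 + 6 + 4 + 4
6 + 5 + 5 + 4
5 + 5 + 5 + 5
4 + 4 + 4 + 4 + 4
That's 24 in total.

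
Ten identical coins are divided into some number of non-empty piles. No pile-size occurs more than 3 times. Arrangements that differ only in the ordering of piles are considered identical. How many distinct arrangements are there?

A partial list (first 12 by largest part):
10
9,1
8,2
8,1,1
7,3
7,2,1
7,1,1,1
6,4
6,3,1
6,2,2
6,2,1,1
5,5
…and 17 more, for 29 total.

29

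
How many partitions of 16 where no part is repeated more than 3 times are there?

There are 132 such partitions.

132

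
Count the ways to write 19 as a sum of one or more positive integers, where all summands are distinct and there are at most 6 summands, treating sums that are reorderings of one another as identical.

There are too many to list fully; the first 12 (by largest part) are:
19
1+18
2+17
3+16
1+2+16
4+15
1+3+15
5+14
1+4+14
2+3+14
6+13
1+5+13
…and 42 more, for 54 total.

54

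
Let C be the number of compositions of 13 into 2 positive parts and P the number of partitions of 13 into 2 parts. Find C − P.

6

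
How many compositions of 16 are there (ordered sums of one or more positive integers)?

32768

There are 15 gaps and each independently is a cut or not, giving 2^15 = 32768.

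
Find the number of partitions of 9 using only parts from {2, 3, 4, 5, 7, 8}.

They are:
7,2
5,4
5,2,2
4,3,2
3,3,3
3,2,2,2

6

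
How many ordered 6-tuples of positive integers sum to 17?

By stars and bars with positive parts, the count is C(16,5) = 4368.

4368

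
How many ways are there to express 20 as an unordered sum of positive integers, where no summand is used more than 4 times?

Direct enumeration gives 409 partitions.

409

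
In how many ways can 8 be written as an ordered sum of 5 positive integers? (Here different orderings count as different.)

A composition of 8 into 5 positive parts is chosen by placing 4 dividers among the 7 gaps between 8 units: C(7,4) = 35.

35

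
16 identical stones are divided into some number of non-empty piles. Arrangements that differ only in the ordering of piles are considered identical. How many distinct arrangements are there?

There are 231 such partitions.

231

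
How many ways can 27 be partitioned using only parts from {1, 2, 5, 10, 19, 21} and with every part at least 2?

8

Listing the qualifying partitions of 27:
21,2,2,2
19,2,2,2,2
10,10,5,2
10,5,5,5,2
10,5,2,2,2,2,2,2
5,5,5,5,5,2
5,5,5,2,2,2,2,2,2
5,2,2,2,2,2,2,2,2,2,2,2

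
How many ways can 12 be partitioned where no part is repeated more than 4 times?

60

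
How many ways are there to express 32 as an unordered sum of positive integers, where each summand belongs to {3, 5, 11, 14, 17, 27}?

They are:
27,5
17,5,5,5
17,3,3,3,3,3
14,5,5,5,3
14,3,3,3,3,3,3
11,11,5,5
11,5,5,5,3,3
11,3,3,3,3,3,3,3
5,5,5,5,3,3,3,3
5,3,3,3,3,3,3,3,3,3
That's 10 in total.

10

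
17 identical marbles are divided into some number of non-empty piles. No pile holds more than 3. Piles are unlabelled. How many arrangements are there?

33

There are too many to list fully; the first 12 (by largest part) are:
2 + 3 + 3 + 3 + 3 + 3
1 + 1 + 3 + 3 + 3 + 3 + 3
1 + 2 + 2 + 3 + 3 + 3 + 3
1 + 1 + 1 + 2 + 3 + 3 + 3 + 3
1 + 1 + 1 + 1 + 1 + 3 + 3 + 3 + 3
2 + 2 + 2 + 2 + 3 + 3 + 3
1 + 1 + 2 + 2 + 2 + 3 + 3 + 3
1 + 1 + 1 + 1 + 2 + 2 + 3 + 3 + 3
1 + 1 + 1 + 1 + 1 + 1 + 2 + 3 + 3 + 3
1 + 1 + 1 + 1 + 1 + 1 + 1 + 1 + 3 + 3 + 3
1 + 2 + 2 + 2 + 2 + 2 + 3 + 3
1 + 1 + 1 + 2 + 2 + 2 + 2 + 3 + 3
…and 21 more, for 33 total.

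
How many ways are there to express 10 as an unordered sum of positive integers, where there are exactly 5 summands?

They are:
6 + 1 + 1 + 1 + 1
5 + 2 + 1 + 1 + 1
4 + 3 + 1 + 1 + 1
4 + 2 + 2 + 1 + 1
3 + 3 + 2 + 1 + 1
3 + 2 + 2 + 2 + 1
2 + 2 + 2 + 2 + 2

7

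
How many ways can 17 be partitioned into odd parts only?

There are too many to list fully; the first 12 (by largest part) are:
17
15, 1, 1
13, 3, 1
13, 1, 1, 1, 1
11, 5, 1
11, 3, 3
11, 3, 1, 1, 1
11, 1, 1, 1, 1, 1, 1
9, 7, 1
9, 5, 3
9, 5, 1, 1, 1
9, 3, 3, 1, 1
…and 26 more, for 38 total.

38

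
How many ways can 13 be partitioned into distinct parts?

18

Enumerating:
13
12, 1
11, 2
10, 3
10, 2, 1
9, 4
9, 3, 1
8, 5
8, 4, 1
8, 3, 2
7, 6
7, 5, 1
7, 4, 2
7, 3, 2, 1
6, 5, 2
6, 4, 3
6, 4, 2, 1
5, 4, 3, 1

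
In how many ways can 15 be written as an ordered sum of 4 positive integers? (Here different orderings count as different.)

Equivalently, choose which 3 of the 14 gaps become plus signs: C(14,3) = 364.

364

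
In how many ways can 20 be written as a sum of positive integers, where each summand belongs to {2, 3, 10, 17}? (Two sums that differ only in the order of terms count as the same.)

8

Enumerating:
3,17
10,10
2,2,3,3,10
2,2,2,2,2,10
2,3,3,3,3,3,3
2,2,2,2,3,3,3,3
2,2,2,2,2,2,2,3,3
2,2,2,2,2,2,2,2,2,2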